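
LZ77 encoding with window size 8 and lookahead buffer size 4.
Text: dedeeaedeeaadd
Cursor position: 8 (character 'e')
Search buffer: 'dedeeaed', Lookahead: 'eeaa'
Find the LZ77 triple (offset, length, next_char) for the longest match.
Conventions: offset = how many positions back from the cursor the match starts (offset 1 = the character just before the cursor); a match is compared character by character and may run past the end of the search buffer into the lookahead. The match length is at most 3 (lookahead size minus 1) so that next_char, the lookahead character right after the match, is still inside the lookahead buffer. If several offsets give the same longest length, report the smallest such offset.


Try each offset into the search buffer:
  offset=1 (pos 7, char 'd'): match length 0
  offset=2 (pos 6, char 'e'): match length 1
  offset=3 (pos 5, char 'a'): match length 0
  offset=4 (pos 4, char 'e'): match length 1
  offset=5 (pos 3, char 'e'): match length 3
  offset=6 (pos 2, char 'd'): match length 0
  offset=7 (pos 1, char 'e'): match length 1
  offset=8 (pos 0, char 'd'): match length 0
Longest match has length 3 at offset 5.
next_char = character at position 8 + 3 = 11 -> 'a'

Best match: offset=5, length=3 (matching 'eea' starting at position 3)
LZ77 triple: (5, 3, 'a')


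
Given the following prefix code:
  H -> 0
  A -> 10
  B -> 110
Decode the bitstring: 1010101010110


Decoding step by step:
Bits 10 -> A
Bits 10 -> A
Bits 10 -> A
Bits 10 -> A
Bits 10 -> A
Bits 110 -> B


Decoded message: AAAAAB


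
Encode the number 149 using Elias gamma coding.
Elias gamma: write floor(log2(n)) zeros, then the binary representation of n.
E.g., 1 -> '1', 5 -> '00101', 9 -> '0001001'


num_bits = floor(log2(149)) + 1 = 8
leading_zeros = num_bits - 1 = 7
binary(149) = 10010101

Elias gamma(149) = '0000000' + '10010101' = 000000010010101 (15 bits)


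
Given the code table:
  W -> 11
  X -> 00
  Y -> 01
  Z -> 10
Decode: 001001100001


Decoding:
00 -> X
10 -> Z
01 -> Y
10 -> Z
00 -> X
01 -> Y


Result: XZYZXY


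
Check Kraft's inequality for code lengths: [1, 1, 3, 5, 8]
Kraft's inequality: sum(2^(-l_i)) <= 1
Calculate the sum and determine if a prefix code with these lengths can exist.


Sum = 2^(-1) + 2^(-1) + 2^(-3) + 2^(-5) + 2^(-8)
    = 0.5 + 0.5 + 0.125 + 0.03125 + 0.00390625
    = 297/256 = 1.16015625
Since 1.16015625 > 1, Kraft's inequality is NOT satisfied.
A prefix code with these lengths CANNOT exist.

Kraft sum = 1.16015625. Not satisfied.


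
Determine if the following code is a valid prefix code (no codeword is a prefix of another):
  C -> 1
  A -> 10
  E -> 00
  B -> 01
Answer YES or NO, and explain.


Checking each pair (does one codeword prefix another?):
  C='1' vs A='10': prefix -- VIOLATION

NO -- this is NOT a valid prefix code. C (1) is a prefix of A (10).


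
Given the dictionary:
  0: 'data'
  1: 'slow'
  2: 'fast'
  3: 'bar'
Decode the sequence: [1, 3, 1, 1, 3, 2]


Look up each index in the dictionary:
  1 -> 'slow'
  3 -> 'bar'
  1 -> 'slow'
  1 -> 'slow'
  3 -> 'bar'
  2 -> 'fast'

Decoded: "slow bar slow slow bar fast"


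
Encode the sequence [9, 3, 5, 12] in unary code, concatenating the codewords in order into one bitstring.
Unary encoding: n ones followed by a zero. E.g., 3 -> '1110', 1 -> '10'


Encode each number as n ones followed by a terminating 0:
  9 -> 1111111110 (10 bits)
  3 -> 1110 (4 bits)
  5 -> 111110 (6 bits)
  12 -> 1111111111110 (13 bits)
Total length = 10 + 4 + 6 + 13 = 33 bits.

Unary([9, 3, 5, 12]) = 111111111011101111101111111111110 (33 bits)


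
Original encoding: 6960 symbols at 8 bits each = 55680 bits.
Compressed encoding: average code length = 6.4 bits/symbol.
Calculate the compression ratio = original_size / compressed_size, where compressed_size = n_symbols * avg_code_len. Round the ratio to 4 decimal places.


original_size = n_symbols * orig_bits = 6960 * 8 = 55680 bits
compressed_size = n_symbols * avg_code_len = 6960 * 6.4 = 44544.0 bits
ratio = original_size / compressed_size = 55680 / 44544.0 = 1.25

Compression ratio = 1.25


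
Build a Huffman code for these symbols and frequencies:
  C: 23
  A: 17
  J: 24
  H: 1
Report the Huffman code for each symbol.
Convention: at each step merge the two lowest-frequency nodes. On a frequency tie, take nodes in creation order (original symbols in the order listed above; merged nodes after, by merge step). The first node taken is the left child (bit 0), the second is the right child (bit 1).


Huffman tree construction:
Step 1: Merge H(1) + A(17) = 18
Step 2: Merge (H+A)(18) + C(23) = 41
Step 3: Merge J(24) + ((H+A)+C)(41) = 65
Read each symbol's code off the tree from the root (left child = 0, right child = 1).

Codes:
  C: 11 (length 2)
  A: 101 (length 3)
  J: 0 (length 1)
  H: 100 (length 3)
Average code length: 124/65 = 1.9077 bits/symbol


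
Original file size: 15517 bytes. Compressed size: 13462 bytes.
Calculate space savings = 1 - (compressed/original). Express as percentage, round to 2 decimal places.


ratio = compressed/original = 13462/15517 = 0.867565
savings = 1 - ratio = 1 - 0.867565 = 0.132435
as a percentage: 0.132435 * 100 = 13.24%

Space savings = 1 - 13462/15517 = 13.24%


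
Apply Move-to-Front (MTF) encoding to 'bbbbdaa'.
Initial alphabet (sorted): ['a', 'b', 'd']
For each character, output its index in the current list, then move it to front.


MTF encoding:
'b': index 1 in ['a', 'b', 'd'] -> ['b', 'a', 'd']
'b': index 0 in ['b', 'a', 'd'] -> ['b', 'a', 'd']
'b': index 0 in ['b', 'a', 'd'] -> ['b', 'a', 'd']
'b': index 0 in ['b', 'a', 'd'] -> ['b', 'a', 'd']
'd': index 2 in ['b', 'a', 'd'] -> ['d', 'b', 'a']
'a': index 2 in ['d', 'b', 'a'] -> ['a', 'd', 'b']
'a': index 0 in ['a', 'd', 'b'] -> ['a', 'd', 'b']


Output: [1, 0, 0, 0, 2, 2, 0]


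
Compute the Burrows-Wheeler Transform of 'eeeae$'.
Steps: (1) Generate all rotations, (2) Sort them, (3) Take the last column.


Rotations (sorted):
  0: $eeeae -> last char: e
  1: ae$eee -> last char: e
  2: e$eeea -> last char: a
  3: eae$ee -> last char: e
  4: eeae$e -> last char: e
  5: eeeae$ -> last char: $


BWT = eeaee$


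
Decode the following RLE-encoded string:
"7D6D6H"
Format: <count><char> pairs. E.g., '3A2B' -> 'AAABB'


Expanding each <count><char> pair:
  7D -> 'DDDDDDD'
  6D -> 'DDDDDD'
  6H -> 'HHHHHH'

Decoded = DDDDDDDDDDDDDHHHHHH


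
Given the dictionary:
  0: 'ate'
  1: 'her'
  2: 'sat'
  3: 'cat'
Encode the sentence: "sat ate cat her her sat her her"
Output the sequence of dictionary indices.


Look up each word in the dictionary:
  'sat' -> 2
  'ate' -> 0
  'cat' -> 3
  'her' -> 1
  'her' -> 1
  'sat' -> 2
  'her' -> 1
  'her' -> 1

Encoded: [2, 0, 3, 1, 1, 2, 1, 1]


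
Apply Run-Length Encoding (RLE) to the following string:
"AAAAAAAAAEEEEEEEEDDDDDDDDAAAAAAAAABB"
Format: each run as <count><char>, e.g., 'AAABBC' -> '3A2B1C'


Scanning runs left to right:
  i=0: run of 'A' x 9 -> '9A'
  i=9: run of 'E' x 8 -> '8E'
  i=17: run of 'D' x 8 -> '8D'
  i=25: run of 'A' x 9 -> '9A'
  i=34: run of 'B' x 2 -> '2B'

RLE = 9A8E8D9A2B


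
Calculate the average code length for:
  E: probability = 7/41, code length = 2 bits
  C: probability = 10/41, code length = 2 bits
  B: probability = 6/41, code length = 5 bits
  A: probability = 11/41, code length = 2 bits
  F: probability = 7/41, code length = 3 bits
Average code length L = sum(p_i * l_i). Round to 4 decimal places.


Weighted contributions p_i * l_i:
  E: (7/41) * 2 = 14/41
  C: (10/41) * 2 = 20/41
  B: (6/41) * 5 = 30/41
  A: (11/41) * 2 = 22/41
  F: (7/41) * 3 = 21/41
Sum = (14 + 20 + 30 + 22 + 21)/41 = 107/41

L = 107/41 = 2.6098 bits/symbol


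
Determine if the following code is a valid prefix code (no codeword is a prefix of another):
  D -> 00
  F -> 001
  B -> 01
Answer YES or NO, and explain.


Checking each pair (does one codeword prefix another?):
  D='00' vs F='001': prefix -- VIOLATION

NO -- this is NOT a valid prefix code. D (00) is a prefix of F (001).


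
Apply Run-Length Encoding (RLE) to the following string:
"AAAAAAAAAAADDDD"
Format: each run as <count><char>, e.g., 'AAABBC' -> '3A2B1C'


Scanning runs left to right:
  i=0: run of 'A' x 11 -> '11A'
  i=11: run of 'D' x 4 -> '4D'

RLE = 11A4D


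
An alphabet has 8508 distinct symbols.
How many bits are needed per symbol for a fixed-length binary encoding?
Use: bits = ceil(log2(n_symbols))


log2(8508) = 13.0546
Bracket: 2^13 = 8192 < 8508 <= 2^14 = 16384
So ceil(log2(8508)) = 14

bits = ceil(log2(8508)) = ceil(13.0546) = 14 bits


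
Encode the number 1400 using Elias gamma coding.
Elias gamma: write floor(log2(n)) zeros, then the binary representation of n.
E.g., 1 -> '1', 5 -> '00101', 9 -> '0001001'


num_bits = floor(log2(1400)) + 1 = 11
leading_zeros = num_bits - 1 = 10
binary(1400) = 10101111000

Elias gamma(1400) = '0000000000' + '10101111000' = 000000000010101111000 (21 bits)


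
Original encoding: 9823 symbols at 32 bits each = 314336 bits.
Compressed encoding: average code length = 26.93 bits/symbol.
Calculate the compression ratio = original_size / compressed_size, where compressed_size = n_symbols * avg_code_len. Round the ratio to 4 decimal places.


original_size = n_symbols * orig_bits = 9823 * 32 = 314336 bits
compressed_size = n_symbols * avg_code_len = 9823 * 26.93 = 264533.39 bits
ratio = original_size / compressed_size = 314336 / 264533.39 = 1.1883

Compression ratio = 1.1883


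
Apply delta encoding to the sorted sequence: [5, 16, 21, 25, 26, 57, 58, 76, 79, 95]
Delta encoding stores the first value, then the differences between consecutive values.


First value: 5
Deltas:
  16 - 5 = 11
  21 - 16 = 5
  25 - 21 = 4
  26 - 25 = 1
  57 - 26 = 31
  58 - 57 = 1
  76 - 58 = 18
  79 - 76 = 3
  95 - 79 = 16


Delta encoded: [5, 11, 5, 4, 1, 31, 1, 18, 3, 16]


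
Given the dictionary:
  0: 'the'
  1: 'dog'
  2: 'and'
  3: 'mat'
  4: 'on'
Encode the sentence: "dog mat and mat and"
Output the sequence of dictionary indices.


Look up each word in the dictionary:
  'dog' -> 1
  'mat' -> 3
  'and' -> 2
  'mat' -> 3
  'and' -> 2

Encoded: [1, 3, 2, 3, 2]


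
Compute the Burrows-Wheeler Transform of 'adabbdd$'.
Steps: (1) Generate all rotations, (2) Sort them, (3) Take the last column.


Rotations (sorted):
  0: $adabbdd -> last char: d
  1: abbdd$ad -> last char: d
  2: adabbdd$ -> last char: $
  3: bbdd$ada -> last char: a
  4: bdd$adab -> last char: b
  5: d$adabbd -> last char: d
  6: dabbdd$a -> last char: a
  7: dd$adabb -> last char: b


BWT = dd$abdab


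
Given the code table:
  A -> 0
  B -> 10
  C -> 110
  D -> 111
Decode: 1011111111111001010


Decoding:
10 -> B
111 -> D
111 -> D
111 -> D
110 -> C
0 -> A
10 -> B
10 -> B


Result: BDDDCABB


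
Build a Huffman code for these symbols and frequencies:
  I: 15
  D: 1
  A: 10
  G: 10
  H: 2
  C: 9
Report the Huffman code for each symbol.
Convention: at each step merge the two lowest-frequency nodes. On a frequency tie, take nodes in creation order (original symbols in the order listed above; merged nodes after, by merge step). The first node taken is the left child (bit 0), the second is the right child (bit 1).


Huffman tree construction:
Step 1: Merge D(1) + H(2) = 3
Step 2: Merge (D+H)(3) + C(9) = 12
Step 3: Merge A(10) + G(10) = 20
Step 4: Merge ((D+H)+C)(12) + I(15) = 27
Step 5: Merge (A+G)(20) + (((D+H)+C)+I)(27) = 47
Read each symbol's code off the tree from the root (left child = 0, right child = 1).

Codes:
  I: 11 (length 2)
  D: 1000 (length 4)
  A: 00 (length 2)
  G: 01 (length 2)
  H: 1001 (length 4)
  C: 101 (length 3)
Average code length: 109/47 = 2.3191 bits/symbol


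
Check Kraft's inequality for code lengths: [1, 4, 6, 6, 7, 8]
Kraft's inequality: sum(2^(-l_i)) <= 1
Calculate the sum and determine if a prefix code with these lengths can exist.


Sum = 2^(-1) + 2^(-4) + 2^(-6) + 2^(-6) + 2^(-7) + 2^(-8)
    = 0.5 + 0.0625 + 0.015625 + 0.015625 + 0.0078125 + 0.00390625
    = 155/256 = 0.60546875
Since 0.60546875 <= 1, Kraft's inequality IS satisfied.
A prefix code with these lengths CAN exist.

Kraft sum = 0.60546875. Satisfied.


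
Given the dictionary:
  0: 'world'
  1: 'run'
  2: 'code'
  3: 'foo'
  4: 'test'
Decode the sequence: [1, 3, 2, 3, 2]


Look up each index in the dictionary:
  1 -> 'run'
  3 -> 'foo'
  2 -> 'code'
  3 -> 'foo'
  2 -> 'code'

Decoded: "run foo code foo code"


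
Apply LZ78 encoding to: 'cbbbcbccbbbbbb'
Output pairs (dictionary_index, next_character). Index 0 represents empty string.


LZ78 encoding steps:
Dictionary: {0: ''}
Step 1: w='' (idx 0), next='c' -> output (0, 'c'), add 'c' as idx 1
Step 2: w='' (idx 0), next='b' -> output (0, 'b'), add 'b' as idx 2
Step 3: w='b' (idx 2), next='b' -> output (2, 'b'), add 'bb' as idx 3
Step 4: w='c' (idx 1), next='b' -> output (1, 'b'), add 'cb' as idx 4
Step 5: w='c' (idx 1), next='c' -> output (1, 'c'), add 'cc' as idx 5
Step 6: w='bb' (idx 3), next='b' -> output (3, 'b'), add 'bbb' as idx 6
Step 7: w='bbb' (idx 6), end of input -> output (6, '')


Encoded: [(0, 'c'), (0, 'b'), (2, 'b'), (1, 'b'), (1, 'c'), (3, 'b'), (6, '')]


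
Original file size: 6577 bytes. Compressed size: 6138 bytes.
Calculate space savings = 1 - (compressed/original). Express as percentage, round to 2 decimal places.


ratio = compressed/original = 6138/6577 = 0.933252
savings = 1 - ratio = 1 - 0.933252 = 0.066748
as a percentage: 0.066748 * 100 = 6.67%

Space savings = 1 - 6138/6577 = 6.67%


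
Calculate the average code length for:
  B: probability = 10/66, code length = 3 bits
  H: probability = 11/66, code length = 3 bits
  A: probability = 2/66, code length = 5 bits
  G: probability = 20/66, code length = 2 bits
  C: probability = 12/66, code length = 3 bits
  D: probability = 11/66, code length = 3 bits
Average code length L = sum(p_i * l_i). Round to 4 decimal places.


Weighted contributions p_i * l_i:
  B: (10/66) * 3 = 30/66
  H: (11/66) * 3 = 33/66
  A: (2/66) * 5 = 10/66
  G: (20/66) * 2 = 40/66
  C: (12/66) * 3 = 36/66
  D: (11/66) * 3 = 33/66
Sum = (30 + 33 + 10 + 40 + 36 + 33)/66 = 182/66

L = 182/66 = 2.7576 bits/symbol


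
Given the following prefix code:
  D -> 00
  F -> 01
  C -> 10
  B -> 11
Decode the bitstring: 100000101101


Decoding step by step:
Bits 10 -> C
Bits 00 -> D
Bits 00 -> D
Bits 10 -> C
Bits 11 -> B
Bits 01 -> F


Decoded message: CDDCBF


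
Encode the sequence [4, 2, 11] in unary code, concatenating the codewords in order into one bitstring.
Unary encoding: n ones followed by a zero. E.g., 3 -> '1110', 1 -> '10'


Encode each number as n ones followed by a terminating 0:
  4 -> 11110 (5 bits)
  2 -> 110 (3 bits)
  11 -> 111111111110 (12 bits)
Total length = 5 + 3 + 12 = 20 bits.

Unary([4, 2, 11]) = 11110110111111111110 (20 bits)


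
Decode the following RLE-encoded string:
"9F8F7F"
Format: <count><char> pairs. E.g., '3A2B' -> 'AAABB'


Expanding each <count><char> pair:
  9F -> 'FFFFFFFFF'
  8F -> 'FFFFFFFF'
  7F -> 'FFFFFFF'

Decoded = FFFFFFFFFFFFFFFFFFFFFFFF


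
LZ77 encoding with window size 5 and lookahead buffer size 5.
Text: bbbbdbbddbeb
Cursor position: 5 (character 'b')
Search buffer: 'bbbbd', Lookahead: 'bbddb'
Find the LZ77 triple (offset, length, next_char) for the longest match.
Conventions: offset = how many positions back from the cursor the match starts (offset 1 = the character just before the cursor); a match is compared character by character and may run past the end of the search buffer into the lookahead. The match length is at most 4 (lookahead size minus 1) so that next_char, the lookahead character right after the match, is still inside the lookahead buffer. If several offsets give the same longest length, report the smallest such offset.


Try each offset into the search buffer:
  offset=1 (pos 4, char 'd'): match length 0
  offset=2 (pos 3, char 'b'): match length 1
  offset=3 (pos 2, char 'b'): match length 3
  offset=4 (pos 1, char 'b'): match length 2
  offset=5 (pos 0, char 'b'): match length 2
Longest match has length 3 at offset 3.
next_char = character at position 5 + 3 = 8 -> 'd'

Best match: offset=3, length=3 (matching 'bbd' starting at position 2)
LZ77 triple: (3, 3, 'd')


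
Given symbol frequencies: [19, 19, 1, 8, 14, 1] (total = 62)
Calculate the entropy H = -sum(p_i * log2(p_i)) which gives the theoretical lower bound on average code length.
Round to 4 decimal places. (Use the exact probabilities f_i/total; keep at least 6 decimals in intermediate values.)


Per-symbol terms -p_i * log2(p_i) with p_i = f_i/62:
  p = 19/62 = 0.306452: log2(p) = -1.706269, -p*log2(p) = 0.522889
  p = 19/62 = 0.306452: log2(p) = -1.706269, -p*log2(p) = 0.522889
  p = 1/62 = 0.016129: log2(p) = -5.954196, -p*log2(p) = 0.096035
  p = 8/62 = 0.129032: log2(p) = -2.954196, -p*log2(p) = 0.381187
  p = 14/62 = 0.225806: log2(p) = -2.146841, -p*log2(p) = 0.484771
  p = 1/62 = 0.016129: log2(p) = -5.954196, -p*log2(p) = 0.096035
H = 0.522889 + 0.522889 + 0.096035 + 0.381187 + 0.484771 + 0.096035 = 2.103806

H = 2.1038 bits/symbol


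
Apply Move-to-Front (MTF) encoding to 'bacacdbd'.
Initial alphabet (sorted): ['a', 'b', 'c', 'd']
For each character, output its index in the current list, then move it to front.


MTF encoding:
'b': index 1 in ['a', 'b', 'c', 'd'] -> ['b', 'a', 'c', 'd']
'a': index 1 in ['b', 'a', 'c', 'd'] -> ['a', 'b', 'c', 'd']
'c': index 2 in ['a', 'b', 'c', 'd'] -> ['c', 'a', 'b', 'd']
'a': index 1 in ['c', 'a', 'b', 'd'] -> ['a', 'c', 'b', 'd']
'c': index 1 in ['a', 'c', 'b', 'd'] -> ['c', 'a', 'b', 'd']
'd': index 3 in ['c', 'a', 'b', 'd'] -> ['d', 'c', 'a', 'b']
'b': index 3 in ['d', 'c', 'a', 'b'] -> ['b', 'd', 'c', 'a']
'd': index 1 in ['b', 'd', 'c', 'a'] -> ['d', 'b', 'c', 'a']


Output: [1, 1, 2, 1, 1, 3, 3, 1]


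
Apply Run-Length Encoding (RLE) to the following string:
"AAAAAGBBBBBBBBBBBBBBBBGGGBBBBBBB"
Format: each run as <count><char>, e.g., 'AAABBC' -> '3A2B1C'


Scanning runs left to right:
  i=0: run of 'A' x 5 -> '5A'
  i=5: run of 'G' x 1 -> '1G'
  i=6: run of 'B' x 16 -> '16B'
  i=22: run of 'G' x 3 -> '3G'
  i=25: run of 'B' x 7 -> '7B'

RLE = 5A1G16B3G7B


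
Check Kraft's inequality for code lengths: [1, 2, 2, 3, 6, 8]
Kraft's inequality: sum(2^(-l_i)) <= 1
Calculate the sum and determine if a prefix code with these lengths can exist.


Sum = 2^(-1) + 2^(-2) + 2^(-2) + 2^(-3) + 2^(-6) + 2^(-8)
    = 0.5 + 0.25 + 0.25 + 0.125 + 0.015625 + 0.00390625
    = 293/256 = 1.14453125
Since 1.14453125 > 1, Kraft's inequality is NOT satisfied.
A prefix code with these lengths CANNOT exist.

Kraft sum = 1.14453125. Not satisfied.


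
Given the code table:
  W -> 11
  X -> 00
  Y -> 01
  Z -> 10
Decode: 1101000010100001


Decoding:
11 -> W
01 -> Y
00 -> X
00 -> X
10 -> Z
10 -> Z
00 -> X
01 -> Y


Result: WYXXZZXY


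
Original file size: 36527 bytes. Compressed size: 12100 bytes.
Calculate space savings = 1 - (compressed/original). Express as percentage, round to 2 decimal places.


ratio = compressed/original = 12100/36527 = 0.331262
savings = 1 - ratio = 1 - 0.331262 = 0.668738
as a percentage: 0.668738 * 100 = 66.87%

Space savings = 1 - 12100/36527 = 66.87%


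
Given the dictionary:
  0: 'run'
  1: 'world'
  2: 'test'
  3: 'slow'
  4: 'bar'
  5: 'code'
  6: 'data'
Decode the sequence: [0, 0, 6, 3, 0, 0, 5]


Look up each index in the dictionary:
  0 -> 'run'
  0 -> 'run'
  6 -> 'data'
  3 -> 'slow'
  0 -> 'run'
  0 -> 'run'
  5 -> 'code'

Decoded: "run run data slow run run code"


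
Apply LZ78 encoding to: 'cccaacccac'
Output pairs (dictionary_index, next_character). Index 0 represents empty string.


LZ78 encoding steps:
Dictionary: {0: ''}
Step 1: w='' (idx 0), next='c' -> output (0, 'c'), add 'c' as idx 1
Step 2: w='c' (idx 1), next='c' -> output (1, 'c'), add 'cc' as idx 2
Step 3: w='' (idx 0), next='a' -> output (0, 'a'), add 'a' as idx 3
Step 4: w='a' (idx 3), next='c' -> output (3, 'c'), add 'ac' as idx 4
Step 5: w='cc' (idx 2), next='a' -> output (2, 'a'), add 'cca' as idx 5
Step 6: w='c' (idx 1), end of input -> output (1, '')


Encoded: [(0, 'c'), (1, 'c'), (0, 'a'), (3, 'c'), (2, 'a'), (1, '')]


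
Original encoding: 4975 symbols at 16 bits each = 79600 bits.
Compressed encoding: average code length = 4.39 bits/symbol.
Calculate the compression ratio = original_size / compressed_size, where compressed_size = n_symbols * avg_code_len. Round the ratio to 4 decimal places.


original_size = n_symbols * orig_bits = 4975 * 16 = 79600 bits
compressed_size = n_symbols * avg_code_len = 4975 * 4.39 = 21840.25 bits
ratio = original_size / compressed_size = 79600 / 21840.25 = 3.6446

Compression ratio = 3.6446


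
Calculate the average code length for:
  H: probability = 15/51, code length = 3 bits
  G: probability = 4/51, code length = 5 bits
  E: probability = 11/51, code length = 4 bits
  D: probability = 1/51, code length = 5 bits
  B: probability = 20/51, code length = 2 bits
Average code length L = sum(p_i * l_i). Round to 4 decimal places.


Weighted contributions p_i * l_i:
  H: (15/51) * 3 = 45/51
  G: (4/51) * 5 = 20/51
  E: (11/51) * 4 = 44/51
  D: (1/51) * 5 = 5/51
  B: (20/51) * 2 = 40/51
Sum = (45 + 20 + 44 + 5 + 40)/51 = 154/51

L = 154/51 = 3.0196 bits/symbol


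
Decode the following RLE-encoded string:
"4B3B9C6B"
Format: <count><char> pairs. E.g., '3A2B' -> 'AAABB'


Expanding each <count><char> pair:
  4B -> 'BBBB'
  3B -> 'BBB'
  9C -> 'CCCCCCCCC'
  6B -> 'BBBBBB'

Decoded = BBBBBBBCCCCCCCCCBBBBBB


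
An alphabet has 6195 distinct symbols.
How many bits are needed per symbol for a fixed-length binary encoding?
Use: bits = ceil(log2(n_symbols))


log2(6195) = 12.5969
Bracket: 2^12 = 4096 < 6195 <= 2^13 = 8192
So ceil(log2(6195)) = 13

bits = ceil(log2(6195)) = ceil(12.5969) = 13 bits


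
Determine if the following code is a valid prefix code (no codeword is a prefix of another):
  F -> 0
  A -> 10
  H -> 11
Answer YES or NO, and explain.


Checking each pair (does one codeword prefix another?):
  F='0' vs A='10': no prefix
  F='0' vs H='11': no prefix
  A='10' vs F='0': no prefix
  A='10' vs H='11': no prefix
  H='11' vs F='0': no prefix
  H='11' vs A='10': no prefix
No violation found over all pairs.

YES -- this is a valid prefix code. No codeword is a prefix of any other codeword.


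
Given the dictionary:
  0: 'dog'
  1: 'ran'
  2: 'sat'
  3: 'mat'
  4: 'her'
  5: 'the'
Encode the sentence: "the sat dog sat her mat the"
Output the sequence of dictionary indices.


Look up each word in the dictionary:
  'the' -> 5
  'sat' -> 2
  'dog' -> 0
  'sat' -> 2
  'her' -> 4
  'mat' -> 3
  'the' -> 5

Encoded: [5, 2, 0, 2, 4, 3, 5]


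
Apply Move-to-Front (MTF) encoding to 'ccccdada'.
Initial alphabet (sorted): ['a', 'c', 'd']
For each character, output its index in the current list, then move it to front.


MTF encoding:
'c': index 1 in ['a', 'c', 'd'] -> ['c', 'a', 'd']
'c': index 0 in ['c', 'a', 'd'] -> ['c', 'a', 'd']
'c': index 0 in ['c', 'a', 'd'] -> ['c', 'a', 'd']
'c': index 0 in ['c', 'a', 'd'] -> ['c', 'a', 'd']
'd': index 2 in ['c', 'a', 'd'] -> ['d', 'c', 'a']
'a': index 2 in ['d', 'c', 'a'] -> ['a', 'd', 'c']
'd': index 1 in ['a', 'd', 'c'] -> ['d', 'a', 'c']
'a': index 1 in ['d', 'a', 'c'] -> ['a', 'd', 'c']


Output: [1, 0, 0, 0, 2, 2, 1, 1]


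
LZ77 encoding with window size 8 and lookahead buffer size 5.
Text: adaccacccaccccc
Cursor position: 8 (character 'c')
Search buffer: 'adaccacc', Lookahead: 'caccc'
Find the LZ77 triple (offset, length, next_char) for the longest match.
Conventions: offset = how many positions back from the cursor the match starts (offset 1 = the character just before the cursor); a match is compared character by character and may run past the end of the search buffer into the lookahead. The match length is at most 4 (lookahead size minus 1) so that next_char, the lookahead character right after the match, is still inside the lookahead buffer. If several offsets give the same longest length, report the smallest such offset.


Try each offset into the search buffer:
  offset=1 (pos 7, char 'c'): match length 1
  offset=2 (pos 6, char 'c'): match length 1
  offset=3 (pos 5, char 'a'): match length 0
  offset=4 (pos 4, char 'c'): match length 4
  offset=5 (pos 3, char 'c'): match length 1
  offset=6 (pos 2, char 'a'): match length 0
  offset=7 (pos 1, char 'd'): match length 0
  offset=8 (pos 0, char 'a'): match length 0
Longest match has length 4 at offset 4.
next_char = character at position 8 + 4 = 12 -> 'c'

Best match: offset=4, length=4 (matching 'cacc' starting at position 4)
LZ77 triple: (4, 4, 'c')


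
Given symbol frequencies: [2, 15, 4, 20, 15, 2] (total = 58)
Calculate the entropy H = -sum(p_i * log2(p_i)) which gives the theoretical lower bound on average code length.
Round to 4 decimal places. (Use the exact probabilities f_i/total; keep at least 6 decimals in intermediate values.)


Per-symbol terms -p_i * log2(p_i) with p_i = f_i/58:
  p = 2/58 = 0.034483: log2(p) = -4.857981, -p*log2(p) = 0.167517
  p = 15/58 = 0.258621: log2(p) = -1.951090, -p*log2(p) = 0.504592
  p = 4/58 = 0.068966: log2(p) = -3.857981, -p*log2(p) = 0.266068
  p = 20/58 = 0.344828: log2(p) = -1.536053, -p*log2(p) = 0.529673
  p = 15/58 = 0.258621: log2(p) = -1.951090, -p*log2(p) = 0.504592
  p = 2/58 = 0.034483: log2(p) = -4.857981, -p*log2(p) = 0.167517
H = 0.167517 + 0.504592 + 0.266068 + 0.529673 + 0.504592 + 0.167517 = 2.139959

H = 2.14 bits/symbol


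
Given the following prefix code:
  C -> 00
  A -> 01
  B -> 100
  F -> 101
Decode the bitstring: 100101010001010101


Decoding step by step:
Bits 100 -> B
Bits 101 -> F
Bits 01 -> A
Bits 00 -> C
Bits 01 -> A
Bits 01 -> A
Bits 01 -> A
Bits 01 -> A


Decoded message: BFACAAAA


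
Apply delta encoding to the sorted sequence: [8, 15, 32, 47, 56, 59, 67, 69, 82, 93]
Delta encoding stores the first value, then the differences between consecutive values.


First value: 8
Deltas:
  15 - 8 = 7
  32 - 15 = 17
  47 - 32 = 15
  56 - 47 = 9
  59 - 56 = 3
  67 - 59 = 8
  69 - 67 = 2
  82 - 69 = 13
  93 - 82 = 11


Delta encoded: [8, 7, 17, 15, 9, 3, 8, 2, 13, 11]


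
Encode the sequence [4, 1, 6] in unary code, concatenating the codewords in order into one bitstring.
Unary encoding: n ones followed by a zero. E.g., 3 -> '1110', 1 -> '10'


Encode each number as n ones followed by a terminating 0:
  4 -> 11110 (5 bits)
  1 -> 10 (2 bits)
  6 -> 1111110 (7 bits)
Total length = 5 + 2 + 7 = 14 bits.

Unary([4, 1, 6]) = 11110101111110 (14 bits)


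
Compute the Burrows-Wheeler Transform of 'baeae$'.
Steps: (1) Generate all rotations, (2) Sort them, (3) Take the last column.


Rotations (sorted):
  0: $baeae -> last char: e
  1: ae$bae -> last char: e
  2: aeae$b -> last char: b
  3: baeae$ -> last char: $
  4: e$baea -> last char: a
  5: eae$ba -> last char: a


BWT = eeb$aa


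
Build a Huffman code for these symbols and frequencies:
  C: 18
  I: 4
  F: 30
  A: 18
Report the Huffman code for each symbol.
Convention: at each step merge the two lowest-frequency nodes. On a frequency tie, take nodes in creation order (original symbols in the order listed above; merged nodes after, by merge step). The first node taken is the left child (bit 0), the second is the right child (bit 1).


Huffman tree construction:
Step 1: Merge I(4) + C(18) = 22
Step 2: Merge A(18) + (I+C)(22) = 40
Step 3: Merge F(30) + (A+(I+C))(40) = 70
Read each symbol's code off the tree from the root (left child = 0, right child = 1).

Codes:
  C: 111 (length 3)
  I: 110 (length 3)
  F: 0 (length 1)
  A: 10 (length 2)
Average code length: 132/70 = 1.8857 bits/symbol


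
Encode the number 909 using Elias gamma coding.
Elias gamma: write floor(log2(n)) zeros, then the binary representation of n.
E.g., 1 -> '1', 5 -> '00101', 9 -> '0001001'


num_bits = floor(log2(909)) + 1 = 10
leading_zeros = num_bits - 1 = 9
binary(909) = 1110001101

Elias gamma(909) = '000000000' + '1110001101' = 0000000001110001101 (19 bits)


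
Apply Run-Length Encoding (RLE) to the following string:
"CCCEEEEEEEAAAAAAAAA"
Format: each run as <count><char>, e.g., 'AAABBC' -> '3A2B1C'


Scanning runs left to right:
  i=0: run of 'C' x 3 -> '3C'
  i=3: run of 'E' x 7 -> '7E'
  i=10: run of 'A' x 9 -> '9A'

RLE = 3C7E9A


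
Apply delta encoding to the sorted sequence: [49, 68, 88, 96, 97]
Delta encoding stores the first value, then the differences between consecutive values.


First value: 49
Deltas:
  68 - 49 = 19
  88 - 68 = 20
  96 - 88 = 8
  97 - 96 = 1


Delta encoded: [49, 19, 20, 8, 1]


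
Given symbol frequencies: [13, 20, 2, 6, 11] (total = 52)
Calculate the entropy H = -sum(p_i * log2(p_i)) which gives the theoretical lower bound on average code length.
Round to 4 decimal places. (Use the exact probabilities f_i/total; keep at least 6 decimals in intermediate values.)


Per-symbol terms -p_i * log2(p_i) with p_i = f_i/52:
  p = 13/52 = 0.250000: log2(p) = -2.000000, -p*log2(p) = 0.500000
  p = 20/52 = 0.384615: log2(p) = -1.378512, -p*log2(p) = 0.530197
  p = 2/52 = 0.038462: log2(p) = -4.700440, -p*log2(p) = 0.180786
  p = 6/52 = 0.115385: log2(p) = -3.115477, -p*log2(p) = 0.359478
  p = 11/52 = 0.211538: log2(p) = -2.241008, -p*log2(p) = 0.474059
H = 0.500000 + 0.530197 + 0.180786 + 0.359478 + 0.474059 = 2.044520

H = 2.0445 bits/symbol


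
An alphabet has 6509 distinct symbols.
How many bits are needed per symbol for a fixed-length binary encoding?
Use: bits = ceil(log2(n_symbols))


log2(6509) = 12.6682
Bracket: 2^12 = 4096 < 6509 <= 2^13 = 8192
So ceil(log2(6509)) = 13

bits = ceil(log2(6509)) = ceil(12.6682) = 13 bits


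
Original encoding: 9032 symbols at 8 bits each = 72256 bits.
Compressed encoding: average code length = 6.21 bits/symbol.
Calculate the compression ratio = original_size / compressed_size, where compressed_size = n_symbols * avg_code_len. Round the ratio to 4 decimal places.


original_size = n_symbols * orig_bits = 9032 * 8 = 72256 bits
compressed_size = n_symbols * avg_code_len = 9032 * 6.21 = 56088.72 bits
ratio = original_size / compressed_size = 72256 / 56088.72 = 1.2882

Compression ratio = 1.2882


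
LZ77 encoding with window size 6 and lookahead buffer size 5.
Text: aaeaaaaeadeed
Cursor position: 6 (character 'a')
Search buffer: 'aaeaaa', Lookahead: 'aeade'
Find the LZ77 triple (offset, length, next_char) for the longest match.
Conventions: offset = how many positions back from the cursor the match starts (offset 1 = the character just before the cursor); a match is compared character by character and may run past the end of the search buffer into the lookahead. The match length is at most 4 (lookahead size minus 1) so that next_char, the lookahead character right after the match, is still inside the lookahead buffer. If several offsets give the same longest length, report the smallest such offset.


Try each offset into the search buffer:
  offset=1 (pos 5, char 'a'): match length 1
  offset=2 (pos 4, char 'a'): match length 1
  offset=3 (pos 3, char 'a'): match length 1
  offset=4 (pos 2, char 'e'): match length 0
  offset=5 (pos 1, char 'a'): match length 3
  offset=6 (pos 0, char 'a'): match length 1
Longest match has length 3 at offset 5.
next_char = character at position 6 + 3 = 9 -> 'd'

Best match: offset=5, length=3 (matching 'aea' starting at position 1)
LZ77 triple: (5, 3, 'd')


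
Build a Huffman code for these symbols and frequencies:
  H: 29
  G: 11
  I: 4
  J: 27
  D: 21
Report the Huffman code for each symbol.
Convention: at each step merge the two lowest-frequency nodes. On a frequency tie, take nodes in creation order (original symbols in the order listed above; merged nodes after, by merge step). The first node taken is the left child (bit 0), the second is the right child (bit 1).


Huffman tree construction:
Step 1: Merge I(4) + G(11) = 15
Step 2: Merge (I+G)(15) + D(21) = 36
Step 3: Merge J(27) + H(29) = 56
Step 4: Merge ((I+G)+D)(36) + (J+H)(56) = 92
Read each symbol's code off the tree from the root (left child = 0, right child = 1).

Codes:
  H: 11 (length 2)
  G: 001 (length 3)
  I: 000 (length 3)
  J: 10 (length 2)
  D: 01 (length 2)
Average code length: 199/92 = 2.1630 bits/symbol


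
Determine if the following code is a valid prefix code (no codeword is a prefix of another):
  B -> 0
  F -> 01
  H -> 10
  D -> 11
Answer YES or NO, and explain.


Checking each pair (does one codeword prefix another?):
  B='0' vs F='01': prefix -- VIOLATION

NO -- this is NOT a valid prefix code. B (0) is a prefix of F (01).


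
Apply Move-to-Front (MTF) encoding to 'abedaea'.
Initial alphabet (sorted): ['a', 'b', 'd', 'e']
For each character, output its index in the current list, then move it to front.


MTF encoding:
'a': index 0 in ['a', 'b', 'd', 'e'] -> ['a', 'b', 'd', 'e']
'b': index 1 in ['a', 'b', 'd', 'e'] -> ['b', 'a', 'd', 'e']
'e': index 3 in ['b', 'a', 'd', 'e'] -> ['e', 'b', 'a', 'd']
'd': index 3 in ['e', 'b', 'a', 'd'] -> ['d', 'e', 'b', 'a']
'a': index 3 in ['d', 'e', 'b', 'a'] -> ['a', 'd', 'e', 'b']
'e': index 2 in ['a', 'd', 'e', 'b'] -> ['e', 'a', 'd', 'b']
'a': index 1 in ['e', 'a', 'd', 'b'] -> ['a', 'e', 'd', 'b']


Output: [0, 1, 3, 3, 3, 2, 1]


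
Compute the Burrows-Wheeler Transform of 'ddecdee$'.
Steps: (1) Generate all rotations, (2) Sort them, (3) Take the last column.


Rotations (sorted):
  0: $ddecdee -> last char: e
  1: cdee$dde -> last char: e
  2: ddecdee$ -> last char: $
  3: decdee$d -> last char: d
  4: dee$ddec -> last char: c
  5: e$ddecde -> last char: e
  6: ecdee$dd -> last char: d
  7: ee$ddecd -> last char: d


BWT = ee$dcedd


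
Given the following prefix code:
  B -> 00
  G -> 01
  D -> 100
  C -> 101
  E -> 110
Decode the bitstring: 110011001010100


Decoding step by step:
Bits 110 -> E
Bits 01 -> G
Bits 100 -> D
Bits 101 -> C
Bits 01 -> G
Bits 00 -> B


Decoded message: EGDCGB


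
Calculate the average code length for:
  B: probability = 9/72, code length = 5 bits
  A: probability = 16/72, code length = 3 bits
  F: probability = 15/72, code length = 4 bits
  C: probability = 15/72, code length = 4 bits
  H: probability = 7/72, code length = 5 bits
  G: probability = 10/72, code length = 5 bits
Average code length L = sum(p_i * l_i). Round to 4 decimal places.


Weighted contributions p_i * l_i:
  B: (9/72) * 5 = 45/72
  A: (16/72) * 3 = 48/72
  F: (15/72) * 4 = 60/72
  C: (15/72) * 4 = 60/72
  H: (7/72) * 5 = 35/72
  G: (10/72) * 5 = 50/72
Sum = (45 + 48 + 60 + 60 + 35 + 50)/72 = 298/72

L = 298/72 = 4.1389 bits/symbol


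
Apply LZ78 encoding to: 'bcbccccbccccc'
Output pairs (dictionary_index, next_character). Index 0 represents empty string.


LZ78 encoding steps:
Dictionary: {0: ''}
Step 1: w='' (idx 0), next='b' -> output (0, 'b'), add 'b' as idx 1
Step 2: w='' (idx 0), next='c' -> output (0, 'c'), add 'c' as idx 2
Step 3: w='b' (idx 1), next='c' -> output (1, 'c'), add 'bc' as idx 3
Step 4: w='c' (idx 2), next='c' -> output (2, 'c'), add 'cc' as idx 4
Step 5: w='c' (idx 2), next='b' -> output (2, 'b'), add 'cb' as idx 5
Step 6: w='cc' (idx 4), next='c' -> output (4, 'c'), add 'ccc' as idx 6
Step 7: w='cc' (idx 4), end of input -> output (4, '')


Encoded: [(0, 'b'), (0, 'c'), (1, 'c'), (2, 'c'), (2, 'b'), (4, 'c'), (4, '')]


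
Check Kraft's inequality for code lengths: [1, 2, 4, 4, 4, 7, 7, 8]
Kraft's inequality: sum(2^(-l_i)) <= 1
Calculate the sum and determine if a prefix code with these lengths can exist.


Sum = 2^(-1) + 2^(-2) + 2^(-4) + 2^(-4) + 2^(-4) + 2^(-7) + 2^(-7) + 2^(-8)
    = 0.5 + 0.25 + 0.0625 + 0.0625 + 0.0625 + 0.0078125 + 0.0078125 + 0.00390625
    = 245/256 = 0.95703125
Since 0.95703125 <= 1, Kraft's inequality IS satisfied.
A prefix code with these lengths CAN exist.

Kraft sum = 0.95703125. Satisfied.


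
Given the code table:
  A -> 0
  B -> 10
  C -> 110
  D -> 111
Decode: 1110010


Decoding:
111 -> D
0 -> A
0 -> A
10 -> B


Result: DAAB


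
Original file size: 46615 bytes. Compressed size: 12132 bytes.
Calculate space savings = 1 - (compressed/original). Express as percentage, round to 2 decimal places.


ratio = compressed/original = 12132/46615 = 0.26026
savings = 1 - ratio = 1 - 0.26026 = 0.73974
as a percentage: 0.73974 * 100 = 73.97%

Space savings = 1 - 12132/46615 = 73.97%


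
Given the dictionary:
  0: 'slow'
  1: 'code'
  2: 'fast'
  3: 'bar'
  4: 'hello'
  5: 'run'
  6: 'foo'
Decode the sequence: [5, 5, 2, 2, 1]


Look up each index in the dictionary:
  5 -> 'run'
  5 -> 'run'
  2 -> 'fast'
  2 -> 'fast'
  1 -> 'code'

Decoded: "run run fast fast code"


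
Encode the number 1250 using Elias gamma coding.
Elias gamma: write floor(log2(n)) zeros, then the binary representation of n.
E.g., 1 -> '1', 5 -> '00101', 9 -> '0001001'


num_bits = floor(log2(1250)) + 1 = 11
leading_zeros = num_bits - 1 = 10
binary(1250) = 10011100010

Elias gamma(1250) = '0000000000' + '10011100010' = 000000000010011100010 (21 bits)


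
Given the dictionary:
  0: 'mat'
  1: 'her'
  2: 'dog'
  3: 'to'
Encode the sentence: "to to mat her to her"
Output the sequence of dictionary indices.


Look up each word in the dictionary:
  'to' -> 3
  'to' -> 3
  'mat' -> 0
  'her' -> 1
  'to' -> 3
  'her' -> 1

Encoded: [3, 3, 0, 1, 3, 1]


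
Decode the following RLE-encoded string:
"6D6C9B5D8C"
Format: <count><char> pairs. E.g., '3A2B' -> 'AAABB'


Expanding each <count><char> pair:
  6D -> 'DDDDDD'
  6C -> 'CCCCCC'
  9B -> 'BBBBBBBBB'
  5D -> 'DDDDD'
  8C -> 'CCCCCCCC'

Decoded = DDDDDDCCCCCCBBBBBBBBBDDDDDCCCCCCCC


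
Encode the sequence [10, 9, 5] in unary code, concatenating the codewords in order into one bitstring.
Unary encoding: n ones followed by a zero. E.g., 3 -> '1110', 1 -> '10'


Encode each number as n ones followed by a terminating 0:
  10 -> 11111111110 (11 bits)
  9 -> 1111111110 (10 bits)
  5 -> 111110 (6 bits)
Total length = 11 + 10 + 6 = 27 bits.

Unary([10, 9, 5]) = 111111111101111111110111110 (27 bits)


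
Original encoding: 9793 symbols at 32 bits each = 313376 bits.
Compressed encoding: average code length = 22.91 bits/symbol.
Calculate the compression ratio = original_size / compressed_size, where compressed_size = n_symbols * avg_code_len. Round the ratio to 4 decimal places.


original_size = n_symbols * orig_bits = 9793 * 32 = 313376 bits
compressed_size = n_symbols * avg_code_len = 9793 * 22.91 = 224357.63 bits
ratio = original_size / compressed_size = 313376 / 224357.63 = 1.3968

Compression ratio = 1.3968


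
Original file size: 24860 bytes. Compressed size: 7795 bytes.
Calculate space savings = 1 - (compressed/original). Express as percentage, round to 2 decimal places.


ratio = compressed/original = 7795/24860 = 0.313556
savings = 1 - ratio = 1 - 0.313556 = 0.686444
as a percentage: 0.686444 * 100 = 68.64%

Space savings = 1 - 7795/24860 = 68.64%


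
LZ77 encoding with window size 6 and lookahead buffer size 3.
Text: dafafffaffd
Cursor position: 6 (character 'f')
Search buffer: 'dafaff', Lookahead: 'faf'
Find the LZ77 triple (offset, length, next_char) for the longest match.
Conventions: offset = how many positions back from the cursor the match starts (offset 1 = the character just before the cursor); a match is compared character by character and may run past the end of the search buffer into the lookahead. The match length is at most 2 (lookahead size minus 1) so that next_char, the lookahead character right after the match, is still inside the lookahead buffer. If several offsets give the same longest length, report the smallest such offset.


Try each offset into the search buffer:
  offset=1 (pos 5, char 'f'): match length 1
  offset=2 (pos 4, char 'f'): match length 1
  offset=3 (pos 3, char 'a'): match length 0
  offset=4 (pos 2, char 'f'): match length 2
  offset=5 (pos 1, char 'a'): match length 0
  offset=6 (pos 0, char 'd'): match length 0
Longest match has length 2 at offset 4.
next_char = character at position 6 + 2 = 8 -> 'f'

Best match: offset=4, length=2 (matching 'fa' starting at position 2)
LZ77 triple: (4, 2, 'f')


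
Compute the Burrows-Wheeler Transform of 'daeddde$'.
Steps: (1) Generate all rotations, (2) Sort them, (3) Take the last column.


Rotations (sorted):
  0: $daeddde -> last char: e
  1: aeddde$d -> last char: d
  2: daeddde$ -> last char: $
  3: ddde$dae -> last char: e
  4: dde$daed -> last char: d
  5: de$daedd -> last char: d
  6: e$daeddd -> last char: d
  7: eddde$da -> last char: a


BWT = ed$eddda
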